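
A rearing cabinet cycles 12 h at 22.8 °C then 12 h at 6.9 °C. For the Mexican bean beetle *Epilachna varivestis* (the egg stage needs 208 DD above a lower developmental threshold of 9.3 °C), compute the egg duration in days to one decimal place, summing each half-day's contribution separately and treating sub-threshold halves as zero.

30.8 days

Day half: max(0, 22.8 − 9.3) × 0.5 = 13.5 × 0.5 = 6.75 DD.
Night half: max(0, 6.9 − 9.3) × 0.5 = 0.0 × 0.5 = 0.00 DD.
Per 24 h: 6.75 DD/day.
Duration = 208 / 6.75 = 30.815 ≈ 30.8 days.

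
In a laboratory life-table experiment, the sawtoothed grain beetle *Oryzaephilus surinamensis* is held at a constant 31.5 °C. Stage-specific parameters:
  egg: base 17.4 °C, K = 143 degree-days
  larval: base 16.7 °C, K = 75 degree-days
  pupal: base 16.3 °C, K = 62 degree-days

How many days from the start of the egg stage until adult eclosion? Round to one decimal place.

19.3 days

egg: 143 / (31.5 − 17.4) = 143 / 14.1 = 10.142 d.
larval: 75 / (31.5 − 16.7) = 75 / 14.8 = 5.068 d.
pupal: 62 / (31.5 − 16.3) = 62 / 15.2 = 4.079 d.
Sum = 19.288 ≈ 19.3 days.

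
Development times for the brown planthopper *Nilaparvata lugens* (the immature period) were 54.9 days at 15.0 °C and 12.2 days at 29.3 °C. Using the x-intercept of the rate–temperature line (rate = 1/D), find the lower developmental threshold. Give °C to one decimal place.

10.9 °C

Linear rate model ⇒ the product D·(T − T_b) is constant across temperatures.
54.9·(15.0 − T_b) = 12.2·(29.3 − T_b)
T_b = (54.9·15.0 − 12.2·29.3) / (54.9 − 12.2) = 466.04 / 42.7 = 10.914 °C ≈ 10.9 °C.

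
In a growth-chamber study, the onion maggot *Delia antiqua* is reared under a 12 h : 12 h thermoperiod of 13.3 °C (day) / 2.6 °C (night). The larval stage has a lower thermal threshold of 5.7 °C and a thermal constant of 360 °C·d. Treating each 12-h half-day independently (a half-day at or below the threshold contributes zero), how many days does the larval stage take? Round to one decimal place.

94.7 days

Day half: max(0, 13.3 − 5.7) × 0.5 = 7.6 × 0.5 = 3.80 DD.
Night half: max(0, 2.6 − 5.7) × 0.5 = 0.0 × 0.5 = 0.00 DD.
Per 24 h: 3.80 DD/day.
Duration = 360 / 3.80 = 94.737 ≈ 94.7 days.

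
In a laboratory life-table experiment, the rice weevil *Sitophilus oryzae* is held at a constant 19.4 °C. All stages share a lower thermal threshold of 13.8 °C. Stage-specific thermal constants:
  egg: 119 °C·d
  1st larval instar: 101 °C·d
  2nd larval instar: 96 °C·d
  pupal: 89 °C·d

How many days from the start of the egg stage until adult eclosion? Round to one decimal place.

72.3 days

Daily accumulation at 19.4 °C = 19.4 − 13.8 = 5.6 DD/day.
Total K = 119 + 101 + 96 + 89 = 405 DD.
Total duration = 405 / 5.6 = 72.321 ≈ 72.3 days.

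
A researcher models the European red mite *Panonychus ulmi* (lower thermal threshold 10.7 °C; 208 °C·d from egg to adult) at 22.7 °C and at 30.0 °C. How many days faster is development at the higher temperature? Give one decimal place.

At 22.7 °C: 208 / (22.7 − 10.7) = 208 / 12.0 = 17.333 d.
At 30.0 °C: 208 / (30.0 − 10.7) = 208 / 19.3 = 10.777 d.
Difference = |17.333 − 10.777| = 6.556 ≈ 6.6 days.

6.6 days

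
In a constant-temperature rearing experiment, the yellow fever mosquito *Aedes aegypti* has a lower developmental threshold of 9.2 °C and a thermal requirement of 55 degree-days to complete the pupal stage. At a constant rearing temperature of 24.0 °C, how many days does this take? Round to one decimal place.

3.7 days

Daily accumulation = 24.0 − 9.2 = 14.8 DD/day.
Duration = 55 / 14.8 = 3.716 ≈ 3.7 days.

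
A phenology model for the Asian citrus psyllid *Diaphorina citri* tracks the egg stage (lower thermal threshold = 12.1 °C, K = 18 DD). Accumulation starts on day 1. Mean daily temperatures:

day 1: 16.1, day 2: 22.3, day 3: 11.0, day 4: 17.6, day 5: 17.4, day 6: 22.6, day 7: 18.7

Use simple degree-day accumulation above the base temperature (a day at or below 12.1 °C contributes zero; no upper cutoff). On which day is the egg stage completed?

Daily DD above 12.1 °C: 4.0, 10.2, 0.0, 5.5, 5.3, 10.5, 6.6.
Cumulative: 4.0, 14.2, 14.2, 19.7, 25.0, 35.5, 42.1.
The total first reaches 18 DD on day 4.

day 4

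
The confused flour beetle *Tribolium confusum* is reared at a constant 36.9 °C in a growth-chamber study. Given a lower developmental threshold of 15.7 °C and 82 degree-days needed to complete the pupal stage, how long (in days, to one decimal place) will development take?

Daily accumulation = 36.9 − 15.7 = 21.2 DD/day.
Duration = 82 / 21.2 = 3.868 ≈ 3.9 days.

3.9 days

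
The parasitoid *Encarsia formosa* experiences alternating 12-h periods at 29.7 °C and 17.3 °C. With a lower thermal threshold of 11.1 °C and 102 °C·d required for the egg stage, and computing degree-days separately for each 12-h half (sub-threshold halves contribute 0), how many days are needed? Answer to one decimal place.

Day half: max(0, 29.7 − 11.1) × 0.5 = 18.6 × 0.5 = 9.30 DD.
Night half: max(0, 17.3 − 11.1) × 0.5 = 6.2 × 0.5 = 3.10 DD.
Per 24 h: 12.40 DD/day.
Duration = 102 / 12.40 = 8.226 ≈ 8.2 days.

8.2 days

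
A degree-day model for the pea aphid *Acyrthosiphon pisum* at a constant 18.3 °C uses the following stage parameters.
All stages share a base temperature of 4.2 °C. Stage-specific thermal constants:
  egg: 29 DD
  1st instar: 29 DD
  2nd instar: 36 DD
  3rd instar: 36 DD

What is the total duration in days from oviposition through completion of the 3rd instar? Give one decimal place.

9.2 days

Daily accumulation at 18.3 °C = 18.3 − 4.2 = 14.1 DD/day.
Total K = 29 + 29 + 36 + 36 = 130 DD.
Total duration = 130 / 14.1 = 9.220 ≈ 9.2 days.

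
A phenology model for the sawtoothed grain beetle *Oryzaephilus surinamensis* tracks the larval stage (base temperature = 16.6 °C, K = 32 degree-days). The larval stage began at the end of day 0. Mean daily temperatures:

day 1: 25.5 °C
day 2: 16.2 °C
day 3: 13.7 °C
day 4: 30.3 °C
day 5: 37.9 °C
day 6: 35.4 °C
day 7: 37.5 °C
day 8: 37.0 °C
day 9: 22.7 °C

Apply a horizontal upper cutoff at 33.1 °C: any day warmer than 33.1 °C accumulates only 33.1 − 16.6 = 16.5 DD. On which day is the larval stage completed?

day 5

Daily DD above 16.6 °C (capped at 16.5): 8.9, 0.0, 0.0, 13.7, 16.5, 16.5, 16.5, 16.5, 6.1.
Cumulative: 8.9, 8.9, 8.9, 22.6, 39.1, 55.6, 72.1, 88.6, 94.7.
The total first reaches 32 DD on day 5.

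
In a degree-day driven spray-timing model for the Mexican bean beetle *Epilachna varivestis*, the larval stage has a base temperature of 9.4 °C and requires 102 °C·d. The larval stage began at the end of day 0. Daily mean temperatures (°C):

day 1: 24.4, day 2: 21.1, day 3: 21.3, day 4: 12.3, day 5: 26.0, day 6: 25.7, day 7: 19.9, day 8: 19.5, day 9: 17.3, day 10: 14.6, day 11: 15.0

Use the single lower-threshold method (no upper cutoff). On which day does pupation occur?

day 9

Daily DD above 9.4 °C: 15.0, 11.7, 11.9, 2.9, 16.6, 16.3, 10.5, 10.1, 7.9, 5.2, 5.6.
Cumulative: 15.0, 26.7, 38.6, 41.5, 58.1, 74.4, 84.9, 95.0, 102.9, 108.1, 113.7.
The total first reaches 102 DD on day 9.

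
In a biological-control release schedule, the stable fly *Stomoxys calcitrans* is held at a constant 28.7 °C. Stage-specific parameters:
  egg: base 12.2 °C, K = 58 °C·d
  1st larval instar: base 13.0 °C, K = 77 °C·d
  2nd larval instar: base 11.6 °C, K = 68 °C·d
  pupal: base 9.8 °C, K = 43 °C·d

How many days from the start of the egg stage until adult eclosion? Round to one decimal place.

14.7 days

egg: 58 / (28.7 − 12.2) = 58 / 16.5 = 3.515 d.
1st larval instar: 77 / (28.7 − 13.0) = 77 / 15.7 = 4.904 d.
2nd larval instar: 68 / (28.7 − 11.6) = 68 / 17.1 = 3.977 d.
pupal: 43 / (28.7 − 9.8) = 43 / 18.9 = 2.275 d.
Sum = 14.671 ≈ 14.7 days.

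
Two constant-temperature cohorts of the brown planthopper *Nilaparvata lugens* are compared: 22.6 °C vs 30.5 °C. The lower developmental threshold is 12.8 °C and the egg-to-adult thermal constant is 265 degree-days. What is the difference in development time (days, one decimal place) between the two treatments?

12.1 days

At 22.6 °C: 265 / (22.6 − 12.8) = 265 / 9.8 = 27.041 d.
At 30.5 °C: 265 / (30.5 − 12.8) = 265 / 17.7 = 14.972 d.
Difference = |27.041 − 14.972| = 12.069 ≈ 12.1 days.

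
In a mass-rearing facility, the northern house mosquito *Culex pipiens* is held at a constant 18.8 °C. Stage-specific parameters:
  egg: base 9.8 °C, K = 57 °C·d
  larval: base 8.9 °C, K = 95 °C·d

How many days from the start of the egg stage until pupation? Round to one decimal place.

egg: 57 / (18.8 − 9.8) = 57 / 9.0 = 6.333 d.
larval: 95 / (18.8 − 8.9) = 95 / 9.9 = 9.596 d.
Sum = 15.929 ≈ 15.9 days.

15.9 days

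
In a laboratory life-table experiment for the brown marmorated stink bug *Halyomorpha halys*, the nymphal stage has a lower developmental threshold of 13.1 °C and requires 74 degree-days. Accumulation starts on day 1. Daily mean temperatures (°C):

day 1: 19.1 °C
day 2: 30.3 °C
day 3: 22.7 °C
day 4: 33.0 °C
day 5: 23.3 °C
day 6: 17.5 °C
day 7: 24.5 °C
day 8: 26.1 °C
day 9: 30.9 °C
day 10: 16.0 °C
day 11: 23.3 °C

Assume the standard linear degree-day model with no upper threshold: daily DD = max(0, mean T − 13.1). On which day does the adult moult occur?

Daily DD above 13.1 °C: 6.0, 17.2, 9.6, 19.9, 10.2, 4.4, 11.4, 13.0, 17.8, 2.9, 10.2.
Cumulative: 6.0, 23.2, 32.8, 52.7, 62.9, 67.3, 78.7, 91.7, 109.5, 112.4, 122.6.
The total first reaches 74 DD on day 7.

day 7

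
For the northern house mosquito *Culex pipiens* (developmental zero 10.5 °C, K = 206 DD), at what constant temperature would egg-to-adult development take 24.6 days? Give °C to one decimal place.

18.9 °C

Required daily accumulation = 206 / 24.6 = 8.374 DD/day.
T = T_base + 8.374 = 10.5 + 8.374 = 18.874 ≈ 18.9 °C.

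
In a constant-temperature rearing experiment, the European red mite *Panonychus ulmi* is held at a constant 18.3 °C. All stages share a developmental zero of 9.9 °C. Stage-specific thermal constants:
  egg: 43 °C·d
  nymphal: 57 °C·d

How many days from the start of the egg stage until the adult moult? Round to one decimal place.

Daily accumulation at 18.3 °C = 18.3 − 9.9 = 8.4 DD/day.
Total K = 43 + 57 = 100 DD.
Total duration = 100 / 8.4 = 11.905 ≈ 11.9 days.

11.9 days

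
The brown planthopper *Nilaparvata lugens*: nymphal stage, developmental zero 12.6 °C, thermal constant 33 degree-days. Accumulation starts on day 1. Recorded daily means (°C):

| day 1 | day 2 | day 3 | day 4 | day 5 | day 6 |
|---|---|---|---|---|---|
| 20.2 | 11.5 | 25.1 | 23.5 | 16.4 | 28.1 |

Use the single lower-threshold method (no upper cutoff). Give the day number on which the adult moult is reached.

Daily DD above 12.6 °C: 7.6, 0.0, 12.5, 10.9, 3.8, 15.5.
Cumulative: 7.6, 7.6, 20.1, 31.0, 34.8, 50.3.
The total first reaches 33 DD on day 5.

day 5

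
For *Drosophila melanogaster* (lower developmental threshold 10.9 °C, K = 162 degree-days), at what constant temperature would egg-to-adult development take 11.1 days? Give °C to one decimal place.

25.5 °C

Required daily accumulation = 162 / 11.1 = 14.595 DD/day.
T = T_base + 14.595 = 10.9 + 14.595 = 25.495 ≈ 25.5 °C.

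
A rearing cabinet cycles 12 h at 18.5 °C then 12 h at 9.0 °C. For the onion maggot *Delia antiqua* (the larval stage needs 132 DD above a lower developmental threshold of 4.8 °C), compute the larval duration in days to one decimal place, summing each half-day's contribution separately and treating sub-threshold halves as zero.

14.7 days

Day half: max(0, 18.5 − 4.8) × 0.5 = 13.7 × 0.5 = 6.85 DD.
Night half: max(0, 9.0 − 4.8) × 0.5 = 4.2 × 0.5 = 2.10 DD.
Per 24 h: 8.95 DD/day.
Duration = 132 / 8.95 = 14.749 ≈ 14.7 days.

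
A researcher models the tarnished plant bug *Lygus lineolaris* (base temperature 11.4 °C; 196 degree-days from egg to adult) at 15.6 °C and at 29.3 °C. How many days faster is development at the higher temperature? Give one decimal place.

35.7 days

At 15.6 °C: 196 / (15.6 − 11.4) = 196 / 4.2 = 46.667 d.
At 29.3 °C: 196 / (29.3 − 11.4) = 196 / 17.9 = 10.950 d.
Difference = |46.667 − 10.950| = 35.717 ≈ 35.7 days.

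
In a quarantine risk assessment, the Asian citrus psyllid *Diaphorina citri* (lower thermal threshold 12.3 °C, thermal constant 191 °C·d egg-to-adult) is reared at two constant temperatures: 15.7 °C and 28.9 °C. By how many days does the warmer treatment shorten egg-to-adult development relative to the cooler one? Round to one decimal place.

44.7 days

At 15.7 °C: 191 / (15.7 − 12.3) = 191 / 3.4 = 56.176 d.
At 28.9 °C: 191 / (28.9 − 12.3) = 191 / 16.6 = 11.506 d.
Difference = |56.176 − 11.506| = 44.670 ≈ 44.7 days.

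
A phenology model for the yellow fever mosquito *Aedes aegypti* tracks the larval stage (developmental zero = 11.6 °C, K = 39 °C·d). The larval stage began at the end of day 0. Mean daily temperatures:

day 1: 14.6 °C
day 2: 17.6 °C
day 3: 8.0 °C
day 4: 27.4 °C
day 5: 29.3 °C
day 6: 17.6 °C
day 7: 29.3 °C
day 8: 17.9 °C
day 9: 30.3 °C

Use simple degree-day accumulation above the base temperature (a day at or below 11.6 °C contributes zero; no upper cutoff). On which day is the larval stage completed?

day 5

Daily DD above 11.6 °C: 3.0, 6.0, 0.0, 15.8, 17.7, 6.0, 17.7, 6.3, 18.7.
Cumulative: 3.0, 9.0, 9.0, 24.8, 42.5, 48.5, 66.2, 72.5, 91.2.
The total first reaches 39 DD on day 5.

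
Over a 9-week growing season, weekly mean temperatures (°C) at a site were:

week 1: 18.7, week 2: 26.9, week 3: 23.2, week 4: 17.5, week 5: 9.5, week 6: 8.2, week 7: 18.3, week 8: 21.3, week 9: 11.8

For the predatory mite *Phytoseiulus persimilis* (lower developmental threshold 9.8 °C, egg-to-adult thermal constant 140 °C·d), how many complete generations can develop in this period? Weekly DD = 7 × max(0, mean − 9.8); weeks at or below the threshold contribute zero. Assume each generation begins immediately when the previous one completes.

3 generations

Weekly DD (7 × max(0, T̄ − 9.8)): 62.3, 119.7, 93.8, 53.9, 0.0, 0.0, 59.5, 80.5, 14.0.
Season total = 483.7 DD.
Complete generations = ⌊483.7 / 140⌋ = 3.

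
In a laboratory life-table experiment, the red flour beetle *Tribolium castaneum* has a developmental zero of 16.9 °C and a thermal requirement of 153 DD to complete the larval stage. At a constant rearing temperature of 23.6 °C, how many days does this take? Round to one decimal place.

Daily accumulation = 23.6 − 16.9 = 6.7 DD/day.
Duration = 153 / 6.7 = 22.836 ≈ 22.8 days.

22.8 days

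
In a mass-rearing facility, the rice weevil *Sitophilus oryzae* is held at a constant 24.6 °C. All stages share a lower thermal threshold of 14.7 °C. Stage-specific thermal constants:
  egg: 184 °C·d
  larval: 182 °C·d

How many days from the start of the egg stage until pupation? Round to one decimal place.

37.0 days

Daily accumulation at 24.6 °C = 24.6 − 14.7 = 9.9 DD/day.
Total K = 184 + 182 = 366 DD.
Total duration = 366 / 9.9 = 36.970 ≈ 37.0 days.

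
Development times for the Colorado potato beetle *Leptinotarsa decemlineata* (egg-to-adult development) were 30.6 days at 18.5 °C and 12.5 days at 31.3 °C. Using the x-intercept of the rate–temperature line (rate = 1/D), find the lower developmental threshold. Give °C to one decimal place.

Linear rate model ⇒ the product D·(T − T_b) is constant across temperatures.
30.6·(18.5 − T_b) = 12.5·(31.3 − T_b)
T_b = (30.6·18.5 − 12.5·31.3) / (30.6 − 12.5) = 174.85 / 18.1 = 9.660 °C ≈ 9.7 °C.

9.7 °C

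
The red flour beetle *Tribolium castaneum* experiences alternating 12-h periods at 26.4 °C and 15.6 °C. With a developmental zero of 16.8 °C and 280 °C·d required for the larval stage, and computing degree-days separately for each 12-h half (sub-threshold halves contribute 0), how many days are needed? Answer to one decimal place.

Day half: max(0, 26.4 − 16.8) × 0.5 = 9.6 × 0.5 = 4.80 DD.
Night half: max(0, 15.6 − 16.8) × 0.5 = 0.0 × 0.5 = 0.00 DD.
Per 24 h: 4.80 DD/day.
Duration = 280 / 4.80 = 58.333 ≈ 58.3 days.

58.3 days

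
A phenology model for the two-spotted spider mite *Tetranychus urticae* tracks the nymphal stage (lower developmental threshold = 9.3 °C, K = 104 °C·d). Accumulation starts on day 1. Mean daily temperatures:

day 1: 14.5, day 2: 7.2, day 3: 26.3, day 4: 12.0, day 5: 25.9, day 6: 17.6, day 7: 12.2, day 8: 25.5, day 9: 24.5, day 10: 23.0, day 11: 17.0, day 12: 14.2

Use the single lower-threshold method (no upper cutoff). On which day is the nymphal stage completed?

Daily DD above 9.3 °C: 5.2, 0.0, 17.0, 2.7, 16.6, 8.3, 2.9, 16.2, 15.2, 13.7, 7.7, 4.9.
Cumulative: 5.2, 5.2, 22.2, 24.9, 41.5, 49.8, 52.7, 68.9, 84.1, 97.8, 105.5, 110.4.
The total first reaches 104 DD on day 11.

day 11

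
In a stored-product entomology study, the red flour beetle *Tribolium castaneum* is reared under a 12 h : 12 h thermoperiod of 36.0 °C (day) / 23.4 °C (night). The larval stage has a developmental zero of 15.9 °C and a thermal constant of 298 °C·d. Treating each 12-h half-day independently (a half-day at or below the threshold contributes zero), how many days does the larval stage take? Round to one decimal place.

Day half: max(0, 36.0 − 15.9) × 0.5 = 20.1 × 0.5 = 10.05 DD.
Night half: max(0, 23.4 − 15.9) × 0.5 = 7.5 × 0.5 = 3.75 DD.
Per 24 h: 13.80 DD/day.
Duration = 298 / 13.80 = 21.594 ≈ 21.6 days.

21.6 days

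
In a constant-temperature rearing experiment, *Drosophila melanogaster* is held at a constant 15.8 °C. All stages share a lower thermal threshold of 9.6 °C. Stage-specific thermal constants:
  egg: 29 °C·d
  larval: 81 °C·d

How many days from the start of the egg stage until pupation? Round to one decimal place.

Daily accumulation at 15.8 °C = 15.8 − 9.6 = 6.2 DD/day.
Total K = 29 + 81 = 110 DD.
Total duration = 110 / 6.2 = 17.742 ≈ 17.7 days.

17.7 days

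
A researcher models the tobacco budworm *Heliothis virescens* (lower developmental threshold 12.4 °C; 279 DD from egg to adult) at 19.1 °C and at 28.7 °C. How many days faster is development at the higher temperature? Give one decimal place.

24.5 days

At 19.1 °C: 279 / (19.1 − 12.4) = 279 / 6.7 = 41.642 d.
At 28.7 °C: 279 / (28.7 − 12.4) = 279 / 16.3 = 17.117 d.
Difference = |41.642 − 17.117| = 24.525 ≈ 24.5 days.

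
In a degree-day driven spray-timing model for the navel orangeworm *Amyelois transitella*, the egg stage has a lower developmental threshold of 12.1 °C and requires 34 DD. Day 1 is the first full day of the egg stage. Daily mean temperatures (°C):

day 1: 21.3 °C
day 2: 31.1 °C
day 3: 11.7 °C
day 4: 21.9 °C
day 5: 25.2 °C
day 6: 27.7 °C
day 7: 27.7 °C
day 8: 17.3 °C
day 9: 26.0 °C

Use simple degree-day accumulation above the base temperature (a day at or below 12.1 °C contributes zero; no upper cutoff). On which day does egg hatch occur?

Daily DD above 12.1 °C: 9.2, 19.0, 0.0, 9.8, 13.1, 15.6, 15.6, 5.2, 13.9.
Cumulative: 9.2, 28.2, 28.2, 38.0, 51.1, 66.7, 82.3, 87.5, 101.4.
The total first reaches 34 DD on day 4.

day 4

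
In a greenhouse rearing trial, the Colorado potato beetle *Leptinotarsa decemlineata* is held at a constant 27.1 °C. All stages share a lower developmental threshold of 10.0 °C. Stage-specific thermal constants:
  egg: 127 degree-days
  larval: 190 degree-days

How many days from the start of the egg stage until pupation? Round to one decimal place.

18.5 days

Daily accumulation at 27.1 °C = 27.1 − 10.0 = 17.1 DD/day.
Total K = 127 + 190 = 317 DD.
Total duration = 317 / 17.1 = 18.538 ≈ 18.5 days.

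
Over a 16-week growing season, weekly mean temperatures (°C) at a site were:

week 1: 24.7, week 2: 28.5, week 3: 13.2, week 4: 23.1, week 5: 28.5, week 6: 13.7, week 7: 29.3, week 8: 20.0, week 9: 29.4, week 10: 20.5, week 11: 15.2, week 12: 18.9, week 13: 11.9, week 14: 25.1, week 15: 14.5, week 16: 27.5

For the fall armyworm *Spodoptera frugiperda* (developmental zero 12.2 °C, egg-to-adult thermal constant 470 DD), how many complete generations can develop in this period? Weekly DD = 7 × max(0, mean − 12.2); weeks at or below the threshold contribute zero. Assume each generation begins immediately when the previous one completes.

2 generations

Weekly DD (7 × max(0, T̄ − 12.2)): 87.5, 114.1, 7.0, 76.3, 114.1, 10.5, 119.7, 54.6, 120.4, 58.1, 21.0, 46.9, 0.0, 90.3, 16.1, 107.1.
Season total = 1043.7 DD.
Complete generations = ⌊1043.7 / 470⌋ = 2.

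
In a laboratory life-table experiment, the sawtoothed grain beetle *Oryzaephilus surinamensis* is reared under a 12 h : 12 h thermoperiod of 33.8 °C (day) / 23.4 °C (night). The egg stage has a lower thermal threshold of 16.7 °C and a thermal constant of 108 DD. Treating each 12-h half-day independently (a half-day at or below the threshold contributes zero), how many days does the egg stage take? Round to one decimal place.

9.1 days

Day half: max(0, 33.8 − 16.7) × 0.5 = 17.1 × 0.5 = 8.55 DD.
Night half: max(0, 23.4 − 16.7) × 0.5 = 6.7 × 0.5 = 3.35 DD.
Per 24 h: 11.90 DD/day.
Duration = 108 / 11.90 = 9.076 ≈ 9.1 days.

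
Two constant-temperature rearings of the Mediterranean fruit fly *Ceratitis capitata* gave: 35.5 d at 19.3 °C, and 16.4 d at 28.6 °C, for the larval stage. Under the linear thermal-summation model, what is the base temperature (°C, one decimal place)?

11.3 °C

Equal thermal constants: D₁(T₁ − T_b) = D₂(T₂ − T_b).
35.5·(19.3 − T_b) = 16.4·(28.6 − T_b)
T_b = (35.5·19.3 − 16.4·28.6) / (35.5 − 16.4) = 216.11 / 19.1 = 11.315 °C ≈ 11.3 °C.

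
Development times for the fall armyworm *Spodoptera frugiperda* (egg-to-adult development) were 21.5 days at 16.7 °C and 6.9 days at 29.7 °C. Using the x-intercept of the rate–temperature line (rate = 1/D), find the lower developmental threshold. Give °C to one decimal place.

10.6 °C

Linear rate model ⇒ the product D·(T − T_b) is constant across temperatures.
21.5·(16.7 − T_b) = 6.9·(29.7 − T_b)
T_b = (21.5·16.7 − 6.9·29.7) / (21.5 − 6.9) = 154.12 / 14.6 = 10.556 °C ≈ 10.6 °C.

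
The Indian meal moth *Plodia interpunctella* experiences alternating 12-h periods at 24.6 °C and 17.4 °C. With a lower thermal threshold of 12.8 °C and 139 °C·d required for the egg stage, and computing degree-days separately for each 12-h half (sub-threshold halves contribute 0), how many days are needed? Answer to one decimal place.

Day half: max(0, 24.6 − 12.8) × 0.5 = 11.8 × 0.5 = 5.90 DD.
Night half: max(0, 17.4 − 12.8) × 0.5 = 4.6 × 0.5 = 2.30 DD.
Per 24 h: 8.20 DD/day.
Duration = 139 / 8.20 = 16.951 ≈ 17.0 days.

17.0 days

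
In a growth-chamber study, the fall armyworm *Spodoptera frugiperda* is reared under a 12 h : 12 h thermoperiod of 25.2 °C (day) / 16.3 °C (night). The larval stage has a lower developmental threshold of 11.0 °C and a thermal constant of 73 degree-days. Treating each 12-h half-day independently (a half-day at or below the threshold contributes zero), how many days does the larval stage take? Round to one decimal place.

Day half: max(0, 25.2 − 11.0) × 0.5 = 14.2 × 0.5 = 7.10 DD.
Night half: max(0, 16.3 − 11.0) × 0.5 = 5.3 × 0.5 = 2.65 DD.
Per 24 h: 9.75 DD/day.
Duration = 73 / 9.75 = 7.487 ≈ 7.5 days.

7.5 days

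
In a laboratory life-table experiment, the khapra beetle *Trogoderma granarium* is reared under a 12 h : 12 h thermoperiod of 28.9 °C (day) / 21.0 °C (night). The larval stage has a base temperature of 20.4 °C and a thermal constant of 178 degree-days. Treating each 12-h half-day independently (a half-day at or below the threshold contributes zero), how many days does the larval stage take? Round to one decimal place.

39.1 days

Day half: max(0, 28.9 − 20.4) × 0.5 = 8.5 × 0.5 = 4.25 DD.
Night half: max(0, 21.0 − 20.4) × 0.5 = 0.6 × 0.5 = 0.30 DD.
Per 24 h: 4.55 DD/day.
Duration = 178 / 4.55 = 39.121 ≈ 39.1 days.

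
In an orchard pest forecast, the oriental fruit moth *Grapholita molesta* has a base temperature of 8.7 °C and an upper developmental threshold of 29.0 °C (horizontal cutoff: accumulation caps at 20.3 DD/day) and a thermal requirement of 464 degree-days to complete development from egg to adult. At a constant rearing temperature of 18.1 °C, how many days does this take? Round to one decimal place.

49.4 days

Daily accumulation = 18.1 − 8.7 = 9.4 DD/day.
Duration = 464 / 9.4 = 49.362 ≈ 49.4 days.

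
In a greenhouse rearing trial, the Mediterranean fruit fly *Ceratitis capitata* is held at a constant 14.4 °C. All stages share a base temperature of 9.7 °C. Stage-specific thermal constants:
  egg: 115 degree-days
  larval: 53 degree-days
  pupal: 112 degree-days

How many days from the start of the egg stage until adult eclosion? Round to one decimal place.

59.6 days

Daily accumulation at 14.4 °C = 14.4 − 9.7 = 4.7 DD/day.
Total K = 115 + 53 + 112 = 280 DD.
Total duration = 280 / 4.7 = 59.574 ≈ 59.6 days.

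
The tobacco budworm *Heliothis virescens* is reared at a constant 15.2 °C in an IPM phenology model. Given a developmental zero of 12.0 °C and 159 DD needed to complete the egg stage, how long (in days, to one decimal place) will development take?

Daily accumulation = 15.2 − 12.0 = 3.2 DD/day.
Duration = 159 / 3.2 = 49.688 ≈ 49.7 days.

49.7 days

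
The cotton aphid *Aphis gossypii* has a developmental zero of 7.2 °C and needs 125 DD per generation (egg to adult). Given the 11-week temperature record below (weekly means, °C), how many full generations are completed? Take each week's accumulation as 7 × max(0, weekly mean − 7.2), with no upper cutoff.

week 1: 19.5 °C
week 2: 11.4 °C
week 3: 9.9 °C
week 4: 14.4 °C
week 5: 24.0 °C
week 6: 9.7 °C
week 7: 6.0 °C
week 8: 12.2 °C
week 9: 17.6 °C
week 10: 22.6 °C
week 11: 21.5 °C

Weekly DD (7 × max(0, T̄ − 7.2)): 86.1, 29.4, 18.9, 50.4, 117.6, 17.5, 0.0, 35.0, 72.8, 107.8, 100.1.
Season total = 635.6 DD.
Complete generations = ⌊635.6 / 125⌋ = 5.

5 generations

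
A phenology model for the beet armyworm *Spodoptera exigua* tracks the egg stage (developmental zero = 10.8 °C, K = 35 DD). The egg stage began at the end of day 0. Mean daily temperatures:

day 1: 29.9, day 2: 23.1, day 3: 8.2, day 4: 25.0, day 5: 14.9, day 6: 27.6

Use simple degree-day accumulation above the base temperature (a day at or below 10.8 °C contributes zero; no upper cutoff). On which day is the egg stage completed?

Daily DD above 10.8 °C: 19.1, 12.3, 0.0, 14.2, 4.1, 16.8.
Cumulative: 19.1, 31.4, 31.4, 45.6, 49.7, 66.5.
The total first reaches 35 DD on day 4.

day 4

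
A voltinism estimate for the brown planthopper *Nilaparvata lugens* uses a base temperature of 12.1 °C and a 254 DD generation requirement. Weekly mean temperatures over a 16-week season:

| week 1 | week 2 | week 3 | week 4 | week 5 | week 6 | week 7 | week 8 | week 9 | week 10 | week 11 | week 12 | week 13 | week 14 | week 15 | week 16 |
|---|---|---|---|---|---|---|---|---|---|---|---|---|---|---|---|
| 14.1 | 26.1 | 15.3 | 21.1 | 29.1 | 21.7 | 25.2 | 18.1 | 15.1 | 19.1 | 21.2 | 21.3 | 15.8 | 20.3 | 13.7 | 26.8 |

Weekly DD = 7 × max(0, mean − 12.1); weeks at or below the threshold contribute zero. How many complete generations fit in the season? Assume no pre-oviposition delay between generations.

Weekly DD (7 × max(0, T̄ − 12.1)): 14.0, 98.0, 22.4, 63.0, 119.0, 67.2, 91.7, 42.0, 21.0, 49.0, 63.7, 64.4, 25.9, 57.4, 11.2, 102.9.
Season total = 912.8 DD.
Complete generations = ⌊912.8 / 254⌋ = 3.

3 generations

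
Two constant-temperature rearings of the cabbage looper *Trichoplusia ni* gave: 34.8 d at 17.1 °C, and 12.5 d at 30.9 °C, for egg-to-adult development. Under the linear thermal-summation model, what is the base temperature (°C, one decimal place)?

9.4 °C

Under the model K = D·(T − T_b), so D₁·(T₁ − T_b) = D₂·(T₂ − T_b).
34.8·(17.1 − T_b) = 12.5·(30.9 − T_b)
T_b = (34.8·17.1 − 12.5·30.9) / (34.8 − 12.5) = 208.83 / 22.3 = 9.365 °C ≈ 9.4 °C.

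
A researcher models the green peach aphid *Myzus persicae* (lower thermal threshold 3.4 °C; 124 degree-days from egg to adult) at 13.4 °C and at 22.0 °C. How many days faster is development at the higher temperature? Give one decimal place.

5.7 days

At 13.4 °C: 124 / (13.4 − 3.4) = 124 / 10.0 = 12.400 d.
At 22.0 °C: 124 / (22.0 − 3.4) = 124 / 18.6 = 6.667 d.
Difference = |12.400 − 6.667| = 5.733 ≈ 5.7 days.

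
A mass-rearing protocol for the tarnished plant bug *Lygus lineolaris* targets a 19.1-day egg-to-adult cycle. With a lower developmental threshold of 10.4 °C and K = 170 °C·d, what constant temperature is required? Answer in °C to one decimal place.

Required daily accumulation = 170 / 19.1 = 8.901 DD/day.
T = T_base + 8.901 = 10.4 + 8.901 = 19.301 ≈ 19.3 °C.

19.3 °C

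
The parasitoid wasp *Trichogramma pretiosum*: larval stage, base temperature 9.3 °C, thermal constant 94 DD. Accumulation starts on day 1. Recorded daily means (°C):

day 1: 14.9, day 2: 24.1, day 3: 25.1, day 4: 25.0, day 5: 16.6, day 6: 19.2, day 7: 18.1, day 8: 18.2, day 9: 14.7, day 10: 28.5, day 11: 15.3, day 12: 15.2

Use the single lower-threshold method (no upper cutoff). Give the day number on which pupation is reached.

day 10

Daily DD above 9.3 °C: 5.6, 14.8, 15.8, 15.7, 7.3, 9.9, 8.8, 8.9, 5.4, 19.2, 6.0, 5.9.
Cumulative: 5.6, 20.4, 36.2, 51.9, 59.2, 69.1, 77.9, 86.8, 92.2, 111.4, 117.4, 123.3.
The total first reaches 94 DD on day 10.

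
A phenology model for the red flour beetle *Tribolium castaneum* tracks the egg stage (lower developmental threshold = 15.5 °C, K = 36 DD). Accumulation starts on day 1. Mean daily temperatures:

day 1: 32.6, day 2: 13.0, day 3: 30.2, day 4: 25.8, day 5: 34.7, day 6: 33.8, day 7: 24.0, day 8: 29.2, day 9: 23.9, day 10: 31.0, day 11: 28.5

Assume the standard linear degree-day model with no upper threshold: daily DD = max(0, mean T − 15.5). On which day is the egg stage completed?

Daily DD above 15.5 °C: 17.1, 0.0, 14.7, 10.3, 19.2, 18.3, 8.5, 13.7, 8.4, 15.5, 13.0.
Cumulative: 17.1, 17.1, 31.8, 42.1, 61.3, 79.6, 88.1, 101.8, 110.2, 125.7, 138.7.
The total first reaches 36 DD on day 4.

day 4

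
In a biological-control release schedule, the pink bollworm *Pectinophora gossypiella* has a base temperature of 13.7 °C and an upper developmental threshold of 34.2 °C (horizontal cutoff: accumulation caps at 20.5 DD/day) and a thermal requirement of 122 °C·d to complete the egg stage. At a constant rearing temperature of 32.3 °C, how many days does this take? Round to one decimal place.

Daily accumulation = 32.3 − 13.7 = 18.6 DD/day.
Duration = 122 / 18.6 = 6.559 ≈ 6.6 days.

6.6 days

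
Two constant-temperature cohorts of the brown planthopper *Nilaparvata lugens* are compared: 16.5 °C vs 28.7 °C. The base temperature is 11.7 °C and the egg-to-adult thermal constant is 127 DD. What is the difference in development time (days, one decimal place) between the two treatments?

At 16.5 °C: 127 / (16.5 − 11.7) = 127 / 4.8 = 26.458 d.
At 28.7 °C: 127 / (28.7 − 11.7) = 127 / 17.0 = 7.471 d.
Difference = |26.458 − 7.471| = 18.988 ≈ 19.0 days.

19.0 days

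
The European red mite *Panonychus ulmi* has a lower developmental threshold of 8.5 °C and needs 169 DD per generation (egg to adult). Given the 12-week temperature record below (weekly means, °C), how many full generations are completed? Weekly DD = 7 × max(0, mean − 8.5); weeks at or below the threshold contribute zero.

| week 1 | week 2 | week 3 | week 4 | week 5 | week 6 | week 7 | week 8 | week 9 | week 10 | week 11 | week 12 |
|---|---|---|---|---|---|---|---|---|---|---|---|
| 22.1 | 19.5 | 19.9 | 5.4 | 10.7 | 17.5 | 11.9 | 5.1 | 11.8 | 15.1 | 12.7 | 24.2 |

3 generations

Weekly DD (7 × max(0, T̄ − 8.5)): 95.2, 77.0, 79.8, 0.0, 15.4, 63.0, 23.8, 0.0, 23.1, 46.2, 29.4, 109.9.
Season total = 562.8 DD.
Complete generations = ⌊562.8 / 169⌋ = 3.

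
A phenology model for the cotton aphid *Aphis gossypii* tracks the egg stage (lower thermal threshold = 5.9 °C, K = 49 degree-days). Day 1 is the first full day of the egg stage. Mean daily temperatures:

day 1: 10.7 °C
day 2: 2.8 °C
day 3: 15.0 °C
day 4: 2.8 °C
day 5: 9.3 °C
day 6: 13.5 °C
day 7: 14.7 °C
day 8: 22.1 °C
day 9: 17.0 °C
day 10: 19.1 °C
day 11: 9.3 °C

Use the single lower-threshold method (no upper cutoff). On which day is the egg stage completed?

day 8

Daily DD above 5.9 °C: 4.8, 0.0, 9.1, 0.0, 3.4, 7.6, 8.8, 16.2, 11.1, 13.2, 3.4.
Cumulative: 4.8, 4.8, 13.9, 13.9, 17.3, 24.9, 33.7, 49.9, 61.0, 74.2, 77.6.
The total first reaches 49 DD on day 8.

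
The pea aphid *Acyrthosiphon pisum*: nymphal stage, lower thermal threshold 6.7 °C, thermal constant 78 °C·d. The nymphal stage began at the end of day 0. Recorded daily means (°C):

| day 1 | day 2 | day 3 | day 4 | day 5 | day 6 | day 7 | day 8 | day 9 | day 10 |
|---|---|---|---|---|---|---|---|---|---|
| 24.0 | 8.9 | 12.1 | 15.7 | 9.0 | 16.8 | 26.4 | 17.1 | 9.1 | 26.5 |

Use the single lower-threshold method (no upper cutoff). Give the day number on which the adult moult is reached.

Daily DD above 6.7 °C: 17.3, 2.2, 5.4, 9.0, 2.3, 10.1, 19.7, 10.4, 2.4, 19.8.
Cumulative: 17.3, 19.5, 24.9, 33.9, 36.2, 46.3, 66.0, 76.4, 78.8, 98.6.
The total first reaches 78 DD on day 9.

day 9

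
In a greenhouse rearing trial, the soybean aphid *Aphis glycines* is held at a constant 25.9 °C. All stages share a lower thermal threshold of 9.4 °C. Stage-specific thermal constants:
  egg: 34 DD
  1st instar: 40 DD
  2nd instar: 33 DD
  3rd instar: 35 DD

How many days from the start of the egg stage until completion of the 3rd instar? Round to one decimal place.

Daily accumulation at 25.9 °C = 25.9 − 9.4 = 16.5 DD/day.
Total K = 34 + 40 + 33 + 35 = 142 DD.
Total duration = 142 / 16.5 = 8.606 ≈ 8.6 days.

8.6 days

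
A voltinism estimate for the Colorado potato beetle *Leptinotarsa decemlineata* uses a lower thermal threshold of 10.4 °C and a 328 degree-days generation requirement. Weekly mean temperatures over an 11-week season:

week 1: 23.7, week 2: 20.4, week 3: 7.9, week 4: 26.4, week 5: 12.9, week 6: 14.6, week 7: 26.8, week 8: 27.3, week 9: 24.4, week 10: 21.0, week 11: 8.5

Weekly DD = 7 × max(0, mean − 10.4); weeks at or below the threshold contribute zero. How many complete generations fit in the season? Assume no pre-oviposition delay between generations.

Weekly DD (7 × max(0, T̄ − 10.4)): 93.1, 70.0, 0.0, 112.0, 17.5, 29.4, 114.8, 118.3, 98.0, 74.2, 0.0.
Season total = 727.3 DD.
Complete generations = ⌊727.3 / 328⌋ = 2.

2 generations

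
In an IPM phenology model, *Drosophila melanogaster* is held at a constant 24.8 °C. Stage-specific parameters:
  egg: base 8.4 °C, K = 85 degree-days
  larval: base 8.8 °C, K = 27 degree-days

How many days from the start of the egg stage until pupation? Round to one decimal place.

6.9 days

egg: 85 / (24.8 − 8.4) = 85 / 16.4 = 5.183 d.
larval: 27 / (24.8 − 8.8) = 27 / 16.0 = 1.688 d.
Sum = 6.870 ≈ 6.9 days.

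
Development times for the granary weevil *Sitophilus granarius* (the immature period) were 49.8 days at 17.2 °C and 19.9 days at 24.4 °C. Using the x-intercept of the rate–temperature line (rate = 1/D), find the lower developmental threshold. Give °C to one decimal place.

12.4 °C

Equal thermal constants: D₁(T₁ − T_b) = D₂(T₂ − T_b).
49.8·(17.2 − T_b) = 19.9·(24.4 − T_b)
T_b = (49.8·17.2 − 19.9·24.4) / (49.8 − 19.9) = 371.00 / 29.9 = 12.408 °C ≈ 12.4 °C.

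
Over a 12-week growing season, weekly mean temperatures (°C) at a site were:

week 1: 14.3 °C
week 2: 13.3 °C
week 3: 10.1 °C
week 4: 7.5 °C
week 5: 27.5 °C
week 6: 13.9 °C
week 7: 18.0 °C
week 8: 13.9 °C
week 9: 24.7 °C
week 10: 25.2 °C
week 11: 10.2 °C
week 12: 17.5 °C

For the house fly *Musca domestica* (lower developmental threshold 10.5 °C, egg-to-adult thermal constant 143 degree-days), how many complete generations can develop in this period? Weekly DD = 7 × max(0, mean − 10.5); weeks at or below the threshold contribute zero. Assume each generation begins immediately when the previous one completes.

3 generations

Weekly DD (7 × max(0, T̄ − 10.5)): 26.6, 19.6, 0.0, 0.0, 119.0, 23.8, 52.5, 23.8, 99.4, 102.9, 0.0, 49.0.
Season total = 516.6 DD.
Complete generations = ⌊516.6 / 143⌋ = 3.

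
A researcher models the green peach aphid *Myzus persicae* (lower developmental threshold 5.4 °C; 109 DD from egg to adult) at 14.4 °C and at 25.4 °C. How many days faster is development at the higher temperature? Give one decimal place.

6.7 days

At 14.4 °C: 109 / (14.4 − 5.4) = 109 / 9.0 = 12.111 d.
At 25.4 °C: 109 / (25.4 − 5.4) = 109 / 20.0 = 5.450 d.
Difference = |12.111 − 5.450| = 6.661 ≈ 6.7 days.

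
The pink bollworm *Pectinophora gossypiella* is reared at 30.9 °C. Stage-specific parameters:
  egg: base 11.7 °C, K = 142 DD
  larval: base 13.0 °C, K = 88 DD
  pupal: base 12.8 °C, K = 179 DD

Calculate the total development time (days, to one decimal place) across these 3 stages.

egg: 142 / (30.9 − 11.7) = 142 / 19.2 = 7.396 d.
larval: 88 / (30.9 − 13.0) = 88 / 17.9 = 4.916 d.
pupal: 179 / (30.9 − 12.8) = 179 / 18.1 = 9.890 d.
Sum = 22.202 ≈ 22.2 days.

22.2 days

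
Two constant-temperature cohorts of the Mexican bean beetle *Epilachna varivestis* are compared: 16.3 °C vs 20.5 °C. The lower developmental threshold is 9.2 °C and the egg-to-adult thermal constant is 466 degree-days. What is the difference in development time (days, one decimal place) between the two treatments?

At 16.3 °C: 466 / (16.3 − 9.2) = 466 / 7.1 = 65.634 d.
At 20.5 °C: 466 / (20.5 − 9.2) = 466 / 11.3 = 41.239 d.
Difference = |65.634 − 41.239| = 24.395 ≈ 24.4 days.

24.4 days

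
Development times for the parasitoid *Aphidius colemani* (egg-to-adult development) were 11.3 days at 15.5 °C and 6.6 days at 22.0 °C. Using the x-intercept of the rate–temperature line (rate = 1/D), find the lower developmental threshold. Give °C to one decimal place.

Under the model K = D·(T − T_b), so D₁·(T₁ − T_b) = D₂·(T₂ − T_b).
11.3·(15.5 − T_b) = 6.6·(22.0 − T_b)
T_b = (11.3·15.5 − 6.6·22.0) / (11.3 − 6.6) = 29.95 / 4.7 = 6.372 °C ≈ 6.4 °C.

6.4 °C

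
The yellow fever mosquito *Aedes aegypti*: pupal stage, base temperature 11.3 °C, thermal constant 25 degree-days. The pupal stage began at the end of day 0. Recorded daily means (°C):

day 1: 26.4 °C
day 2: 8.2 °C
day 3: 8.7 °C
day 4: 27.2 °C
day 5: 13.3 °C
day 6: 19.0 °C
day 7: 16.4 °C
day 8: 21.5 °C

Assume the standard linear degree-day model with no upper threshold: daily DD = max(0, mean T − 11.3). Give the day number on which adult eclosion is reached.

Daily DD above 11.3 °C: 15.1, 0.0, 0.0, 15.9, 2.0, 7.7, 5.1, 10.2.
Cumulative: 15.1, 15.1, 15.1, 31.0, 33.0, 40.7, 45.8, 56.0.
The total first reaches 25 DD on day 4.

day 4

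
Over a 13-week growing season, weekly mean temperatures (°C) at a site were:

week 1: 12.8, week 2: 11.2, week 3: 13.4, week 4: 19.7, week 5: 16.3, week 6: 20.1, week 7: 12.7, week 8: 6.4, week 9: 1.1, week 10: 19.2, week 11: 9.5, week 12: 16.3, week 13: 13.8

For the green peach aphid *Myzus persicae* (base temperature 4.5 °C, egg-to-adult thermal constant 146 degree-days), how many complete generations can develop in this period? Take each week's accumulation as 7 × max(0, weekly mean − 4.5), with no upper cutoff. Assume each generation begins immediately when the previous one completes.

Weekly DD (7 × max(0, T̄ − 4.5)): 58.1, 46.9, 62.3, 106.4, 82.6, 109.2, 57.4, 13.3, 0.0, 102.9, 35.0, 82.6, 65.1.
Season total = 821.8 DD.
Complete generations = ⌊821.8 / 146⌋ = 5.

5 generations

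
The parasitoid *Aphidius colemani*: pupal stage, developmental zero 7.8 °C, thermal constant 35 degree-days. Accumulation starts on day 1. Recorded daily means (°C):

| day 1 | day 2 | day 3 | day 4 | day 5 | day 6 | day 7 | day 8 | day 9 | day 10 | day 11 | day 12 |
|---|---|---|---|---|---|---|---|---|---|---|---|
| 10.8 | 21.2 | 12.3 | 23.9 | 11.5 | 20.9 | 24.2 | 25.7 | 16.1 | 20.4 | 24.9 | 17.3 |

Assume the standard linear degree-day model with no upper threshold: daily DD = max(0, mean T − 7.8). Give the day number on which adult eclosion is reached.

day 4

Daily DD above 7.8 °C: 3.0, 13.4, 4.5, 16.1, 3.7, 13.1, 16.4, 17.9, 8.3, 12.6, 17.1, 9.5.
Cumulative: 3.0, 16.4, 20.9, 37.0, 40.7, 53.8, 70.2, 88.1, 96.4, 109.0, 126.1, 135.6.
The total first reaches 35 DD on day 4.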